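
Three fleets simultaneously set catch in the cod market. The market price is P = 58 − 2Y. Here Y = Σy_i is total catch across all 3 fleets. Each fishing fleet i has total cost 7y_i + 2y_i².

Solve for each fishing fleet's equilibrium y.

A representative fishing fleet's profit is π_i = y_i(58 − 2Y) − 7y_i − 2y_i², with Y = y_i + Σ_{j≠i} y_j.
First-order condition: 51 − 8y_i − 2Σ_{j≠i} y_j = 0.
In a symmetric equilibrium every fishing fleet chooses the same y, so Σ_{j≠i} y_j = 2y. The condition becomes 51 − 12y = 0, giving y = 51/12 = 4.25.

4.25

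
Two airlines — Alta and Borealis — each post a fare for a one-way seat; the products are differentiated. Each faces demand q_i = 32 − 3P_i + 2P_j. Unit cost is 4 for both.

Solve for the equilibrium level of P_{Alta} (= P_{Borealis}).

11

Alta's profit: π = (P_{Alta} − 4)(32 − 3P_{Alta} + 2P_{Borealis}).
∂π/∂P_{Alta} = 44 − 6P_{Alta} + 2P_{Borealis} = 0 ⇒ P_{Alta} = 22/3 + (1/3)P_{Borealis}.
The game is symmetric, so in equilibrium P_{Borealis} = P_{Alta}: the reaction function gives (2/3)P_{Alta} = 22/3, hence P_{Alta} = 11.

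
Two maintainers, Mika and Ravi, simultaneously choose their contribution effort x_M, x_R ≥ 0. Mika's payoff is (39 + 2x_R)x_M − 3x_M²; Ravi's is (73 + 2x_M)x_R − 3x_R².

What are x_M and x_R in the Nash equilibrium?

Expanding Mika's payoff: 39x_M + 2x_Rx_M − 3x_M².
∂π/∂x_M = 39 + 2x_R − 6x_M = 0, so x_M = 6.5 + (1/3)x_R.
Likewise for Ravi: x_R = 73/6 + (1/3)x_M.
Plugging x_R into Mika's best response: x_M = 6.5 + (1/3)(73/6 + (1/3)x_M) ⇒ (8/9)x_M = 95/9, so x_M = 11.875.
Then x_R = 73/6 + (1/3)·11.875 = 16.125.

11.875, 16.125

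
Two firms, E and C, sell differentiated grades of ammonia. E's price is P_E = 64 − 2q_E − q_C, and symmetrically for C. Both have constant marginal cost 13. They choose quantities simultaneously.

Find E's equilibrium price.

Firm E's profit: π = q_E(64 − 2q_E − q_C) − 13q_E.
∂π/∂q_E = 51 − 4q_E − q_C = 0 ⇒ q_E = 12.75 − 0.25q_C.
The game is symmetric, so in equilibrium q_C = q_E: the reaction function gives 1.25q_E = 12.75, hence q_E = 10.2.
P_E = 64 − 2·10.2 − 10.2 = 33.4.

33.4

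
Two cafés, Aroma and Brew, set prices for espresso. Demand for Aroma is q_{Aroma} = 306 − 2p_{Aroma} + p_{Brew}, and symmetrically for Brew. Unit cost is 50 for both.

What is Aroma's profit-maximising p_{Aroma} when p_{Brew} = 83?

122.25

Aroma's profit: π = (p_{Aroma} − 50)(306 − 2p_{Aroma} + p_{Brew}).
∂π/∂p_{Aroma} = 406 − 4p_{Aroma} + p_{Brew} = 0 ⇒ p_{Aroma} = 101.5 + 0.25p_{Brew}.
At p_{Brew} = 83: p_{Aroma} = 101.5 + 0.25·83 = 122.25.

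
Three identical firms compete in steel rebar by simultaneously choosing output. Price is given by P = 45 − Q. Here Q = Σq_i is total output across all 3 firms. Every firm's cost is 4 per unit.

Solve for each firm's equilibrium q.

A representative firm's profit is π_i = q_i(45 − Q) − 4q_i, with Q = q_i + Σ_{j≠i} q_j.
First-order condition: 41 − 2q_i − Σ_{j≠i} q_j = 0.
With identical firms, set every q_j = q: then 41 − 2q − 2q = 0, i.e. q = 41/4 = 10.25.

10.25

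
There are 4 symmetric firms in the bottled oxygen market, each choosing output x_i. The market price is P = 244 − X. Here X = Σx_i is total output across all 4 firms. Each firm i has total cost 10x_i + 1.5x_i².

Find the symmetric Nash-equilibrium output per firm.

29.25

A representative firm's profit is π_i = x_i(244 − X) − 10x_i − 1.5x_i², with X = x_i + Σ_{j≠i} x_j.
First-order condition: 234 − 5x_i − Σ_{j≠i} x_j = 0.
In a symmetric equilibrium every firm chooses the same x, so Σ_{j≠i} x_j = 3x. The condition becomes 234 − 8x = 0, giving x = 234/8 = 29.25.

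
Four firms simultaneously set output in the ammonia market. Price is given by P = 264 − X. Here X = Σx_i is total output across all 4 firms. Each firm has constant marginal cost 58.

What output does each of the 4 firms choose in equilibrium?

A representative firm's profit is π_i = x_i(264 − X) − 58x_i, with X = x_i + Σ_{j≠i} x_j.
First-order condition: 206 − 2x_i − Σ_{j≠i} x_j = 0.
In a symmetric equilibrium every firm chooses the same x, so Σ_{j≠i} x_j = 3x. The condition becomes 206 − 5x = 0, giving x = 206/5 = 41.2.

41.2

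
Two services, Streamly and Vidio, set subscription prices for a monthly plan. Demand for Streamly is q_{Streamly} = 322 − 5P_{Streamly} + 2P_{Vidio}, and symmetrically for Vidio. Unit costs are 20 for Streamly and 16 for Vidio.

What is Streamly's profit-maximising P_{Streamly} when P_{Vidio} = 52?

52.6

Streamly's profit: π = (P_{Streamly} − 20)(322 − 5P_{Streamly} + 2P_{Vidio}).
∂π/∂P_{Streamly} = 422 − 10P_{Streamly} + 2P_{Vidio} = 0 ⇒ P_{Streamly} = 42.2 + 0.2P_{Vidio}.
At P_{Vidio} = 52: P_{Streamly} = 42.2 + 0.2·52 = 52.6.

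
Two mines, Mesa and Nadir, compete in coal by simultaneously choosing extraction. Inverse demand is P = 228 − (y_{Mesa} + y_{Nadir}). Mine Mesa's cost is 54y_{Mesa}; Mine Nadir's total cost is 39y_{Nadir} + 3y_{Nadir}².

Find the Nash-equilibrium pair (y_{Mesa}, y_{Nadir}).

80.2, 13.6

Mine Mesa's profit: π = y_{Mesa}(228 − (y_{Mesa} + y_{Nadir})) − 54y_{Mesa}.
∂π/∂y_{Mesa} = 174 − 2y_{Mesa} − y_{Nadir} = 0, so y_{Mesa} = 87 − 0.5y_{Nadir}.
For Nadir: ∂π/∂y_{Nadir} = 189 − 8y_{Nadir} − y_{Mesa} = 0 ⇒ y_{Nadir} = 23.625 − 0.125y_{Mesa}.
Solving the two reaction functions simultaneously: (1 − (−0.5)(−0.125))y_{Mesa} = 87 − 0.5·23.625, so 0.9375y_{Mesa} = 75.1875 and y_{Mesa} = 80.2.
Then y_{Nadir} = 23.625 − 0.125·80.2 = 13.6.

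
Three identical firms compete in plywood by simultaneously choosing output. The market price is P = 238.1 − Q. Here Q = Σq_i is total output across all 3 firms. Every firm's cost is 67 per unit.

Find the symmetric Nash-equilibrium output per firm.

A representative firm's profit is π_i = q_i(238.1 − Q) − 67q_i, with Q = q_i + Σ_{j≠i} q_j.
First-order condition: 171.1 − 2q_i − Σ_{j≠i} q_j = 0.
Imposing symmetry (q_j = q for all j) turns Σ_{j≠i} q_j into 2q, so 171.1 = 4q and q = 42.775.

42.775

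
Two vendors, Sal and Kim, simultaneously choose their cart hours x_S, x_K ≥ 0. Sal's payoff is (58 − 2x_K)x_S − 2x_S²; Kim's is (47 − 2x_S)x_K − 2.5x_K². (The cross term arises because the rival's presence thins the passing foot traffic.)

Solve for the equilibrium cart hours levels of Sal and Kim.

Expanding Sal's payoff: 58x_S − 2x_Kx_S − 2x_S².
∂π/∂x_S = 58 − 2x_K − 4x_S = 0, so x_S = 14.5 − 0.5x_K.
Likewise for Kim: x_K = 9.4 − 0.4x_S.
Substituting the second reaction function into the first: x_S = 14.5 − 0.5(9.4 − 0.4x_S), which gives 0.8x_S = 9.8 ⇒ x_S = 12.25.
Then x_K = 9.4 − 0.4·12.25 = 4.5.

12.25, 4.5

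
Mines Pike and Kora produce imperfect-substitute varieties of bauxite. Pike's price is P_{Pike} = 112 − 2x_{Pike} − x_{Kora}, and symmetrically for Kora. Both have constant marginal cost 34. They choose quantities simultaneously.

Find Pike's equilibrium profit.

486.72

Mine Pike's profit: π = x_{Pike}(112 − 2x_{Pike} − x_{Kora}) − 34x_{Pike}.
∂π/∂x_{Pike} = 78 − 4x_{Pike} − x_{Kora} = 0 ⇒ x_{Pike} = 19.5 − 0.25x_{Kora}.
Setting x_{Pike} = x_{Kora} in the reaction function: x_{Pike} = 19.5 − 0.25x_{Pike}, so x_{Pike} = 19.5 / 1.25 = 15.6.
P_{Pike} = 112 − 2·15.6 − 15.6 = 65.2.
Profit = (65.2 − 34)·15.6 = 486.72.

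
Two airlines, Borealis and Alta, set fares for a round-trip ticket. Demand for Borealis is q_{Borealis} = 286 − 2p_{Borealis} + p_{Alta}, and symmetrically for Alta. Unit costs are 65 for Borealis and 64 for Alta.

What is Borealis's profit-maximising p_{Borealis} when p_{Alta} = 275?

Borealis's profit: π = (p_{Borealis} − 65)(286 − 2p_{Borealis} + p_{Alta}).
∂π/∂p_{Borealis} = 416 − 4p_{Borealis} + p_{Alta} = 0 ⇒ p_{Borealis} = 104 + 0.25p_{Alta}.
At p_{Alta} = 275: p_{Borealis} = 104 + 0.25·275 = 172.75.

172.75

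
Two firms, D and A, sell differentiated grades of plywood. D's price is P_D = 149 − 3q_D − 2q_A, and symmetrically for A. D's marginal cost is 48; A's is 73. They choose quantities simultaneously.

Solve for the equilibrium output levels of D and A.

14.1875, 7.9375

Firm D's profit: π = q_D(149 − 3q_D − 2q_A) − 48q_D.
∂π/∂q_D = 101 − 6q_D − 2q_A = 0 ⇒ q_D = 101/6 − (1/3)q_A.
Similarly q_A = 38/3 − (1/3)q_D.
Solving the two reaction functions simultaneously: (1 − (−1/3)(−1/3))q_D = 101/6 − (1/3)·(38/3), so (8/9)q_D = 227/18 and q_D = 14.1875.
Then q_A = 38/3 − (1/3)·14.1875 = 7.9375.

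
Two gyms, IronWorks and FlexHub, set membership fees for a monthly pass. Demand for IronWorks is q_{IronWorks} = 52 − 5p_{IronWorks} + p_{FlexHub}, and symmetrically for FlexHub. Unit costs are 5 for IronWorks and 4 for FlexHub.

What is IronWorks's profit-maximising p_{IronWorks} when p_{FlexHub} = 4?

IronWorks's profit: π = (p_{IronWorks} − 5)(52 − 5p_{IronWorks} + p_{FlexHub}).
∂π/∂p_{IronWorks} = 77 − 10p_{IronWorks} + p_{FlexHub} = 0 ⇒ p_{IronWorks} = 7.7 + 0.1p_{FlexHub}.
At p_{FlexHub} = 4: p_{IronWorks} = 7.7 + 0.1·4 = 8.1.

8.1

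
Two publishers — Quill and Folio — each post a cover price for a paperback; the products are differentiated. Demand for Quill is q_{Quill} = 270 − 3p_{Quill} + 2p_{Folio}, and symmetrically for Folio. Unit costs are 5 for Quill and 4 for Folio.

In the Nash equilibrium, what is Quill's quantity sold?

198.1875

Quill's profit: π = (p_{Quill} − 5)(270 − 3p_{Quill} + 2p_{Folio}).
∂π/∂p_{Quill} = 285 − 6p_{Quill} + 2p_{Folio} = 0 ⇒ p_{Quill} = 47.5 + (1/3)p_{Folio}.
Similarly p_{Folio} = 47 + (1/3)p_{Quill}.
Plugging p_{Folio} into Quill's best response: p_{Quill} = 47.5 + (1/3)(47 + (1/3)p_{Quill}) ⇒ (8/9)p_{Quill} = 379/6, so p_{Quill} = 71.0625.
Then p_{Folio} = 47 + (1/3)·71.0625 = 70.6875.
q_{Quill} = 270 − 3·71.0625 + 2·70.6875 = 198.1875.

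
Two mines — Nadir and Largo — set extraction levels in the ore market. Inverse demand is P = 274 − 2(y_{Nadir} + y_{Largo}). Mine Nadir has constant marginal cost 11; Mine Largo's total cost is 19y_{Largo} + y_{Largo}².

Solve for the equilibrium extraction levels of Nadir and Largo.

Mine Nadir's profit: π = y_{Nadir}(274 − 2(y_{Nadir} + y_{Largo})) − 11y_{Nadir}.
∂π/∂y_{Nadir} = 263 − 4y_{Nadir} − 2y_{Largo} = 0, so y_{Nadir} = 65.75 − 0.5y_{Largo}.
For Largo: ∂π/∂y_{Largo} = 255 − 6y_{Largo} − 2y_{Nadir} = 0 ⇒ y_{Largo} = 42.5 − (1/3)y_{Nadir}.
Substituting the second reaction function into the first: y_{Nadir} = 65.75 − 0.5(42.5 − (1/3)y_{Nadir}), which gives (5/6)y_{Nadir} = 44.5 ⇒ y_{Nadir} = 53.4.
Then y_{Largo} = 42.5 − (1/3)·53.4 = 24.7.

53.4, 24.7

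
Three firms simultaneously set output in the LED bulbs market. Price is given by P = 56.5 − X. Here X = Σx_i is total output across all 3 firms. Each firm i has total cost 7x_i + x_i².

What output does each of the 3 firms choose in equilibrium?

8.25

A representative firm's profit is π_i = x_i(56.5 − X) − 7x_i − x_i², with X = x_i + Σ_{j≠i} x_j.
First-order condition: 49.5 − 4x_i − Σ_{j≠i} x_j = 0.
With identical firms, set every x_j = x: then 49.5 − 4x − 2x = 0, i.e. x = 49.5/6 = 8.25.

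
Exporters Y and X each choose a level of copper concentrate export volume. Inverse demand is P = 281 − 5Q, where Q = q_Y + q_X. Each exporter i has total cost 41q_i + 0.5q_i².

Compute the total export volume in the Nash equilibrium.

Exporter Y's profit: π = q_Y(281 − 5(q_Y + q_X)) − 41q_Y − 0.5q_Y².
∂π/∂q_Y = 240 − 11q_Y − 5q_X = 0, so q_Y = 240/11 − (5/11)q_X.
By symmetry q_X = q_Y; substituting into the reaction function, (16/11)q_Y = 240/11 and q_Y = 15.
Total export volume: 15 + 15 = 30.

30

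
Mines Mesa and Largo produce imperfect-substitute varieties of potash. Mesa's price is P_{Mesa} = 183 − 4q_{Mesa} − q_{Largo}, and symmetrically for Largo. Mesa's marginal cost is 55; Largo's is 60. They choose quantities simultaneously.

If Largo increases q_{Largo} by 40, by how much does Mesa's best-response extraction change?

-5

Mine Mesa's profit: π = q_{Mesa}(183 − 4q_{Mesa} − q_{Largo}) − 55q_{Mesa}.
∂π/∂q_{Mesa} = 128 − 8q_{Mesa} − q_{Largo} = 0 ⇒ q_{Mesa} = 16 − 0.125q_{Largo}.
The reaction-function slope is −0.125, so a 40-unit rise in q_{Largo} moves q_{Mesa} by −0.125 × 40 = −5. Mesa's best response falls — the actions are strategic substitutes.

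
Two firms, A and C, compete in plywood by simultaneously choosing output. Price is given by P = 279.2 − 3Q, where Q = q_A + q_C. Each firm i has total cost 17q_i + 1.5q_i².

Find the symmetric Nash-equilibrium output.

Firm A's profit: π = q_A(279.2 − 3(q_A + q_C)) − 17q_A − 1.5q_A².
∂π/∂q_A = 262.2 − 9q_A − 3q_C = 0, so q_A = 437/15 − (1/3)q_C.
The game is symmetric, so in equilibrium q_C = q_A: the reaction function gives (4/3)q_A = 437/15, hence q_A = 21.85.

21.85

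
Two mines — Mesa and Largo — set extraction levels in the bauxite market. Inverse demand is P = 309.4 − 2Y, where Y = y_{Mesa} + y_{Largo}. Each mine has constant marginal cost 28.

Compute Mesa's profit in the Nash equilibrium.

4399.22

Mine Mesa's profit: π = y_{Mesa}(309.4 − 2(y_{Mesa} + y_{Largo})) − 28y_{Mesa}.
∂π/∂y_{Mesa} = 281.4 − 4y_{Mesa} − 2y_{Largo} = 0, so y_{Mesa} = 70.35 − 0.5y_{Largo}.
The game is symmetric, so in equilibrium y_{Largo} = y_{Mesa}: the reaction function gives 1.5y_{Mesa} = 70.35, hence y_{Mesa} = 46.9.
Price P = 309.4 − 2·93.8 = 121.8.
Mesa's profit: (121.8 − 28)·46.9 = 4399.22.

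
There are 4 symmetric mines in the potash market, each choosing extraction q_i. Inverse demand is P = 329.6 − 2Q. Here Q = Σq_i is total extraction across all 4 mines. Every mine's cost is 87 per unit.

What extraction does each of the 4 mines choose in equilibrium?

24.26

A representative mine's profit is π_i = q_i(329.6 − 2Q) − 87q_i, with Q = q_i + Σ_{j≠i} q_j.
First-order condition: 242.6 − 4q_i − 2Σ_{j≠i} q_j = 0.
With identical mines, set every q_j = q: then 242.6 − 4q − 6q = 0, i.e. q = 242.6/10 = 24.26.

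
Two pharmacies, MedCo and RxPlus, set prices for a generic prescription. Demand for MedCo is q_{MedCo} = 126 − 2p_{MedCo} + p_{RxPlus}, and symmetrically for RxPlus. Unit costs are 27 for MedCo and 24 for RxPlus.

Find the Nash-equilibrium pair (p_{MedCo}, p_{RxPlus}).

59.6, 58.4

MedCo's profit: π = (p_{MedCo} − 27)(126 − 2p_{MedCo} + p_{RxPlus}).
∂π/∂p_{MedCo} = 180 − 4p_{MedCo} + p_{RxPlus} = 0 ⇒ p_{MedCo} = 45 + 0.25p_{RxPlus}.
Similarly p_{RxPlus} = 43.5 + 0.25p_{MedCo}.
Solving the two reaction functions simultaneously: (1 − (0.25)(0.25))p_{MedCo} = 45 + 0.25·43.5, so 0.9375p_{MedCo} = 55.875 and p_{MedCo} = 59.6.
Then p_{RxPlus} = 43.5 + 0.25·59.6 = 58.4.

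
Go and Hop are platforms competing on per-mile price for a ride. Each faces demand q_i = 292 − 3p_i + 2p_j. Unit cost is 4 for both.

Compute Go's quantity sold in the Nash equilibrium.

216

Go's profit: π = (p_{Go} − 4)(292 − 3p_{Go} + 2p_{Hop}).
∂π/∂p_{Go} = 304 − 6p_{Go} + 2p_{Hop} = 0 ⇒ p_{Go} = 152/3 + (1/3)p_{Hop}.
The game is symmetric, so in equilibrium p_{Hop} = p_{Go}: the reaction function gives (2/3)p_{Go} = 152/3, hence p_{Go} = 76.
q_{Go} = 292 − 3·76 + 2·76 = 216.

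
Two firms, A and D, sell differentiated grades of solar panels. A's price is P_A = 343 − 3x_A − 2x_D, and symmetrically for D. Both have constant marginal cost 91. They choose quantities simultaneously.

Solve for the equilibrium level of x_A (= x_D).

Firm A's profit: π = x_A(343 − 3x_A − 2x_D) − 91x_A.
∂π/∂x_A = 252 − 6x_A − 2x_D = 0 ⇒ x_A = 42 − (1/3)x_D.
The game is symmetric, so in equilibrium x_D = x_A: the reaction function gives (4/3)x_A = 42, hence x_A = 31.5.

31.5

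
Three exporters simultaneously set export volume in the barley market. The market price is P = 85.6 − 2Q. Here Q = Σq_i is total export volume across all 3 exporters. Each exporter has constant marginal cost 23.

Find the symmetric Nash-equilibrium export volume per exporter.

A representative exporter's profit is π_i = q_i(85.6 − 2Q) − 23q_i, with Q = q_i + Σ_{j≠i} q_j.
First-order condition: 62.6 − 4q_i − 2Σ_{j≠i} q_j = 0.
Imposing symmetry (q_j = q for all j) turns Σ_{j≠i} q_j into 2q, so 62.6 = 8q and q = 7.825.

7.825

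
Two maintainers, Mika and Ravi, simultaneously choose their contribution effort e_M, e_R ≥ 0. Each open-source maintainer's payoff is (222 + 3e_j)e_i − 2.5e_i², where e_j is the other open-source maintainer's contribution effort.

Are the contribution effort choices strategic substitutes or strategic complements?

Mika's payoff is (222 + 3e_R)e_M − 2.5e_M².
∂π/∂e_M = 222 + 3e_R − 5e_M = 0, so e_M = 44.4 + 0.6e_R.
The best-response slope de_M/de_R = 0.6 > 0: the reaction function is upward-sloping, so the choices are strategic complements.

strategic complements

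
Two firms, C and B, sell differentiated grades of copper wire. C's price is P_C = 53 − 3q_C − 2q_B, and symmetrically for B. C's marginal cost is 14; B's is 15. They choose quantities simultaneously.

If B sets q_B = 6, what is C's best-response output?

Firm C's profit: π = q_C(53 − 3q_C − 2q_B) − 14q_C.
∂π/∂q_C = 39 − 6q_C − 2q_B = 0 ⇒ q_C = 6.5 − (1/3)q_B.
At q_B = 6: q_C = 6.5 − (1/3)·6 = 4.5.

4.5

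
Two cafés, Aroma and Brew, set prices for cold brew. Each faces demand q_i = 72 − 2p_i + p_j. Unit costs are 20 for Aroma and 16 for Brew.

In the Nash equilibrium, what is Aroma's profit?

564.48

Aroma's profit: π = (p_{Aroma} − 20)(72 − 2p_{Aroma} + p_{Brew}).
∂π/∂p_{Aroma} = 112 − 4p_{Aroma} + p_{Brew} = 0 ⇒ p_{Aroma} = 28 + 0.25p_{Brew}.
Similarly p_{Brew} = 26 + 0.25p_{Aroma}.
Substituting the second reaction function into the first: p_{Aroma} = 28 + 0.25(26 + 0.25p_{Aroma}), which gives 0.9375p_{Aroma} = 34.5 ⇒ p_{Aroma} = 36.8.
Then p_{Brew} = 26 + 0.25·36.8 = 35.2.
q_{Aroma} = 72 − 2·36.8 + 35.2 = 33.6.
Profit = (36.8 − 20)·33.6 = 564.48.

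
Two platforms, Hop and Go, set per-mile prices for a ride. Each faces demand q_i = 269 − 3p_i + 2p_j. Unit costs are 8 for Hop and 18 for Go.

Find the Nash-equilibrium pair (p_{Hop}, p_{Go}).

75.125, 78.875

Hop's profit: π = (p_{Hop} − 8)(269 − 3p_{Hop} + 2p_{Go}).
∂π/∂p_{Hop} = 293 − 6p_{Hop} + 2p_{Go} = 0 ⇒ p_{Hop} = 293/6 + (1/3)p_{Go}.
Similarly p_{Go} = 323/6 + (1/3)p_{Hop}.
Substituting the second reaction function into the first: p_{Hop} = 293/6 + (1/3)(323/6 + (1/3)p_{Hop}), which gives (8/9)p_{Hop} = 601/9 ⇒ p_{Hop} = 75.125.
Then p_{Go} = 323/6 + (1/3)·75.125 = 78.875.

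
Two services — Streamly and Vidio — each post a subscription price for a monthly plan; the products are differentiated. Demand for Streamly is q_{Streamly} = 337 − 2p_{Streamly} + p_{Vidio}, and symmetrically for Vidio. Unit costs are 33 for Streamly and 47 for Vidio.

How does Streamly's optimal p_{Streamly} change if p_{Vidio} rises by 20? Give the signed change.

Streamly's profit: π = (p_{Streamly} − 33)(337 − 2p_{Streamly} + p_{Vidio}).
∂π/∂p_{Streamly} = 403 − 4p_{Streamly} + p_{Vidio} = 0 ⇒ p_{Streamly} = 100.75 + 0.25p_{Vidio}.
The reaction-function slope is 0.25, so a 20-unit rise in p_{Vidio} moves p_{Streamly} by 0.25 × 20 = 5. Streamly's best response rises — the actions are strategic complements.

5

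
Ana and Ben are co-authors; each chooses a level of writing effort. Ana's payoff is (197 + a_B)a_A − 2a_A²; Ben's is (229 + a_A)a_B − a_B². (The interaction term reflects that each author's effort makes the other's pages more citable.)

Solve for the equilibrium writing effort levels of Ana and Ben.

Expanding Ana's payoff: 197a_A + a_Ba_A − 2a_A².
∂π/∂a_A = 197 + a_B − 4a_A = 0, so a_A = 49.25 + 0.25a_B.
Likewise for Ben: a_B = 114.5 + 0.5a_A.
Substituting the second reaction function into the first: a_A = 49.25 + 0.25(114.5 + 0.5a_A), which gives 0.875a_A = 77.875 ⇒ a_A = 89.
Then a_B = 114.5 + 0.5·89 = 159.

89, 159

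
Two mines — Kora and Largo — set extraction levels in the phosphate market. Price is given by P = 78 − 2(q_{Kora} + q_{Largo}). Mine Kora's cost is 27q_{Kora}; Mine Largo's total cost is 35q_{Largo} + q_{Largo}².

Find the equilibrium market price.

Mine Kora's profit: π = q_{Kora}(78 − 2(q_{Kora} + q_{Largo})) − 27q_{Kora}.
∂π/∂q_{Kora} = 51 − 4q_{Kora} − 2q_{Largo} = 0, so q_{Kora} = 12.75 − 0.5q_{Largo}.
For Largo: ∂π/∂q_{Largo} = 43 − 6q_{Largo} − 2q_{Kora} = 0 ⇒ q_{Largo} = 43/6 − (1/3)q_{Kora}.
Solving the two reaction functions simultaneously: (1 − (−0.5)(−1/3))q_{Kora} = 12.75 − 0.5·(43/6), so (5/6)q_{Kora} = 55/6 and q_{Kora} = 11.
Then q_{Largo} = 43/6 − (1/3)·11 = 3.5.
Equilibrium price: P = 78 − 2·14.5 = 49.

49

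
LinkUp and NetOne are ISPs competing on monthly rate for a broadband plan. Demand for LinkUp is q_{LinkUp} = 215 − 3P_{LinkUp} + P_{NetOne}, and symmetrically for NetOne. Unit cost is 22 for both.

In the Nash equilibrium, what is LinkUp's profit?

LinkUp's profit: π = (P_{LinkUp} − 22)(215 − 3P_{LinkUp} + P_{NetOne}).
∂π/∂P_{LinkUp} = 281 − 6P_{LinkUp} + P_{NetOne} = 0 ⇒ P_{LinkUp} = 281/6 + (1/6)P_{NetOne}.
By symmetry P_{NetOne} = P_{LinkUp}; substituting into the reaction function, (5/6)P_{LinkUp} = 281/6 and P_{LinkUp} = 56.2.
q_{LinkUp} = 215 − 3·56.2 + 56.2 = 102.6.
Profit = (56.2 − 22)·102.6 = 3508.92.

3508.92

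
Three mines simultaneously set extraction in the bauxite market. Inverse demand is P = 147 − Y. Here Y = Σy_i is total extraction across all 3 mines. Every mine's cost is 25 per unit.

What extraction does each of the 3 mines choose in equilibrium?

30.5

A representative mine's profit is π_i = y_i(147 − Y) − 25y_i, with Y = y_i + Σ_{j≠i} y_j.
First-order condition: 122 − 2y_i − Σ_{j≠i} y_j = 0.
In a symmetric equilibrium every mine chooses the same y, so Σ_{j≠i} y_j = 2y. The condition becomes 122 − 4y = 0, giving y = 122/4 = 30.5.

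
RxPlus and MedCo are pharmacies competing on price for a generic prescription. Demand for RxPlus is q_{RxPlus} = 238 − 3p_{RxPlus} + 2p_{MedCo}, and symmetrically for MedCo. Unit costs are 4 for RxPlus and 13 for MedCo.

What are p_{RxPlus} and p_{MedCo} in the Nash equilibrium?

RxPlus's profit: π = (p_{RxPlus} − 4)(238 − 3p_{RxPlus} + 2p_{MedCo}).
∂π/∂p_{RxPlus} = 250 − 6p_{RxPlus} + 2p_{MedCo} = 0 ⇒ p_{RxPlus} = 125/3 + (1/3)p_{MedCo}.
Similarly p_{MedCo} = 277/6 + (1/3)p_{RxPlus}.
Solving the two reaction functions simultaneously: (1 − (1/3)(1/3))p_{RxPlus} = 125/3 + (1/3)·(277/6), so (8/9)p_{RxPlus} = 1027/18 and p_{RxPlus} = 64.1875.
Then p_{MedCo} = 277/6 + (1/3)·64.1875 = 67.5625.

64.1875, 67.5625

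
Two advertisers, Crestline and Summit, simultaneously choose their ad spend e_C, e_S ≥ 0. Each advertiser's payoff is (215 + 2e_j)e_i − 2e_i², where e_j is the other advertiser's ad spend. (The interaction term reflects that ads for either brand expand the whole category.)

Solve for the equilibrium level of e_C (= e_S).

Crestline's payoff is (215 + 2e_S)e_C − 2e_C².
∂π/∂e_C = 215 + 2e_S − 4e_C = 0, so e_C = 53.75 + 0.5e_S.
Setting e_C = e_S in the reaction function: e_C = 53.75 + 0.5e_C, so e_C = 53.75 / 0.5 = 107.5.

107.5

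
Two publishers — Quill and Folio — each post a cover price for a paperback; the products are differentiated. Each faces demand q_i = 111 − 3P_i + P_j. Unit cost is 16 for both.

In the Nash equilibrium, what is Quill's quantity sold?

47.4

Quill's profit: π = (P_{Quill} − 16)(111 − 3P_{Quill} + P_{Folio}).
∂π/∂P_{Quill} = 159 − 6P_{Quill} + P_{Folio} = 0 ⇒ P_{Quill} = 26.5 + (1/6)P_{Folio}.
Setting P_{Quill} = P_{Folio} in the reaction function: P_{Quill} = 26.5 + (1/6)P_{Quill}, so P_{Quill} = 26.5 / (5/6) = 31.8.
q_{Quill} = 111 − 3·31.8 + 31.8 = 47.4.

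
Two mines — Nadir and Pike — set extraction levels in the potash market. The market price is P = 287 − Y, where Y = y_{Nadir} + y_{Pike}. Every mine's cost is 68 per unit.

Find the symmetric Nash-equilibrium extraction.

73

Mine Nadir's profit: π = y_{Nadir}(287 − (y_{Nadir} + y_{Pike})) − 68y_{Nadir}.
∂π/∂y_{Nadir} = 219 − 2y_{Nadir} − y_{Pike} = 0, so y_{Nadir} = 109.5 − 0.5y_{Pike}.
Setting y_{Nadir} = y_{Pike} in the reaction function: y_{Nadir} = 109.5 − 0.5y_{Nadir}, so y_{Nadir} = 109.5 / 1.5 = 73.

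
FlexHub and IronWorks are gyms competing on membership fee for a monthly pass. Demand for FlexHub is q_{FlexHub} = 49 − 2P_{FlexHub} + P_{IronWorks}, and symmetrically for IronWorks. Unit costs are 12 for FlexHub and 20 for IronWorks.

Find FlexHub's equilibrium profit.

359.12

FlexHub's profit: π = (P_{FlexHub} − 12)(49 − 2P_{FlexHub} + P_{IronWorks}).
∂π/∂P_{FlexHub} = 73 − 4P_{FlexHub} + P_{IronWorks} = 0 ⇒ P_{FlexHub} = 18.25 + 0.25P_{IronWorks}.
Similarly P_{IronWorks} = 22.25 + 0.25P_{FlexHub}.
Substituting the second reaction function into the first: P_{FlexHub} = 18.25 + 0.25(22.25 + 0.25P_{FlexHub}), which gives 0.9375P_{FlexHub} = 23.8125 ⇒ P_{FlexHub} = 25.4.
Then P_{IronWorks} = 22.25 + 0.25·25.4 = 28.6.
q_{FlexHub} = 49 − 2·25.4 + 28.6 = 26.8.
Profit = (25.4 − 12)·26.8 = 359.12.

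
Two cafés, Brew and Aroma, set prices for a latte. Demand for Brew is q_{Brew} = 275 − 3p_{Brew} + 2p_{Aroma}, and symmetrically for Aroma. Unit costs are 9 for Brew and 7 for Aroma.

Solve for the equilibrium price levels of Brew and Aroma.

75.125, 74.375

Brew's profit: π = (p_{Brew} − 9)(275 − 3p_{Brew} + 2p_{Aroma}).
∂π/∂p_{Brew} = 302 − 6p_{Brew} + 2p_{Aroma} = 0 ⇒ p_{Brew} = 151/3 + (1/3)p_{Aroma}.
Similarly p_{Aroma} = 148/3 + (1/3)p_{Brew}.
Solving the two reaction functions simultaneously: (1 − (1/3)(1/3))p_{Brew} = 151/3 + (1/3)·(148/3), so (8/9)p_{Brew} = 601/9 and p_{Brew} = 75.125.
Then p_{Aroma} = 148/3 + (1/3)·75.125 = 74.375.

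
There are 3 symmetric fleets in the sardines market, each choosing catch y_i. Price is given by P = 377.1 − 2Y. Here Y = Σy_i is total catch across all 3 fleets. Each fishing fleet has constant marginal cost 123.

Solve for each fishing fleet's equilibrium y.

31.7625

A representative fishing fleet's profit is π_i = y_i(377.1 − 2Y) − 123y_i, with Y = y_i + Σ_{j≠i} y_j.
First-order condition: 254.1 − 4y_i − 2Σ_{j≠i} y_j = 0.
In a symmetric equilibrium every fishing fleet chooses the same y, so Σ_{j≠i} y_j = 2y. The condition becomes 254.1 − 8y = 0, giving y = 254.1/8 = 31.7625.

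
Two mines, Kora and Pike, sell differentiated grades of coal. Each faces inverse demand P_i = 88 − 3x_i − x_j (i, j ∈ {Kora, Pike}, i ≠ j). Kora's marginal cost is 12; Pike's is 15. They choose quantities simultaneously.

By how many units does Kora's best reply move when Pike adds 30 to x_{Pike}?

-5

Mine Kora's profit: π = x_{Kora}(88 − 3x_{Kora} − x_{Pike}) − 12x_{Kora}.
∂π/∂x_{Kora} = 76 − 6x_{Kora} − x_{Pike} = 0 ⇒ x_{Kora} = 38/3 − (1/6)x_{Pike}.
The reaction-function slope is −1/6, so a 30-unit rise in x_{Pike} moves x_{Kora} by −1/6 × 30 = −5. Kora's best response falls — the actions are strategic substitutes.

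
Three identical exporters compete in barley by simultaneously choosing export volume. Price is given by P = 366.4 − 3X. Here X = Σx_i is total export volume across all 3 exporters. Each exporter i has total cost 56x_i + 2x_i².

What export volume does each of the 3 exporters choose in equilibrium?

19.4

A representative exporter's profit is π_i = x_i(366.4 − 3X) − 56x_i − 2x_i², with X = x_i + Σ_{j≠i} x_j.
First-order condition: 310.4 − 10x_i − 3Σ_{j≠i} x_j = 0.
With identical exporters, set every x_j = x: then 310.4 − 10x − 6x = 0, i.e. x = 310.4/16 = 19.4.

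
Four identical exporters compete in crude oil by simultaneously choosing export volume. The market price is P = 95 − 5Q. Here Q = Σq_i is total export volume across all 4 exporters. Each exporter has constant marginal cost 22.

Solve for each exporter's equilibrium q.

A representative exporter's profit is π_i = q_i(95 − 5Q) − 22q_i, with Q = q_i + Σ_{j≠i} q_j.
First-order condition: 73 − 10q_i − 5Σ_{j≠i} q_j = 0.
In a symmetric equilibrium every exporter chooses the same q, so Σ_{j≠i} q_j = 3q. The condition becomes 73 − 25q = 0, giving q = 73/25 = 2.92.

2.92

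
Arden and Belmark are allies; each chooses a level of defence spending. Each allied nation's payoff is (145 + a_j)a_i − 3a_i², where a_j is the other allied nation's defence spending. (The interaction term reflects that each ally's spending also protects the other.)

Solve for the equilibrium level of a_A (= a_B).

Arden's payoff is (145 + a_B)a_A − 3a_A².
∂π/∂a_A = 145 + a_B − 6a_A = 0, so a_A = 145/6 + (1/6)a_B.
By symmetry a_B = a_A; substituting into the reaction function, (5/6)a_A = 145/6 and a_A = 29.

29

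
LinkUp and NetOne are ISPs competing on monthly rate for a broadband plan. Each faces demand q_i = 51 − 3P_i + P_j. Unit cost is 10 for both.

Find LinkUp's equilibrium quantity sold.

18.6

LinkUp's profit: π = (P_{LinkUp} − 10)(51 − 3P_{LinkUp} + P_{NetOne}).
∂π/∂P_{LinkUp} = 81 − 6P_{LinkUp} + P_{NetOne} = 0 ⇒ P_{LinkUp} = 13.5 + (1/6)P_{NetOne}.
By symmetry P_{NetOne} = P_{LinkUp}; substituting into the reaction function, (5/6)P_{LinkUp} = 13.5 and P_{LinkUp} = 16.2.
q_{LinkUp} = 51 − 3·16.2 + 16.2 = 18.6.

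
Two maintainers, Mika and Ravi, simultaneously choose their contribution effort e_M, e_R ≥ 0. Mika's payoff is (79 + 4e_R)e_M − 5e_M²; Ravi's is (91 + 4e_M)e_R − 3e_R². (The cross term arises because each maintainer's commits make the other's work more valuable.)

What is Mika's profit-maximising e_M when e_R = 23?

17.1

Expanding Mika's payoff: 79e_M + 4e_Re_M − 5e_M².
∂π/∂e_M = 79 + 4e_R − 10e_M = 0, so e_M = 7.9 + 0.4e_R.
At e_R = 23: e_M = 7.9 + 0.4·23 = 17.1.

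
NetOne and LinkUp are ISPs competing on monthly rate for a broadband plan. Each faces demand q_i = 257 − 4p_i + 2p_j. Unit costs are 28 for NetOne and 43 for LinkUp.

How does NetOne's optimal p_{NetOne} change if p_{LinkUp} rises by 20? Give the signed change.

NetOne's profit: π = (p_{NetOne} − 28)(257 − 4p_{NetOne} + 2p_{LinkUp}).
∂π/∂p_{NetOne} = 369 − 8p_{NetOne} + 2p_{LinkUp} = 0 ⇒ p_{NetOne} = 46.125 + 0.25p_{LinkUp}.
The reaction-function slope is 0.25, so a 20-unit rise in p_{LinkUp} moves p_{NetOne} by 0.25 × 20 = 5. NetOne's best response rises — the actions are strategic complements.

5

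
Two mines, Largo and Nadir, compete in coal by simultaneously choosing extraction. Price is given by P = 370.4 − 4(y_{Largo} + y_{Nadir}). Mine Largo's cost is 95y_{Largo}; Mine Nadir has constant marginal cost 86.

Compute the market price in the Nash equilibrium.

183.8

Mine Largo's profit: π = y_{Largo}(370.4 − 4(y_{Largo} + y_{Nadir})) − 95y_{Largo}.
∂π/∂y_{Largo} = 275.4 − 8y_{Largo} − 4y_{Nadir} = 0, so y_{Largo} = 34.425 − 0.5y_{Nadir}.
By the same steps for Nadir: y_{Nadir} = 35.55 − 0.5y_{Largo}.
Substituting the second reaction function into the first: y_{Largo} = 34.425 − 0.5(35.55 − 0.5y_{Largo}), which gives 0.75y_{Largo} = 16.65 ⇒ y_{Largo} = 22.2.
Then y_{Nadir} = 35.55 − 0.5·22.2 = 24.45.
Equilibrium price: P = 370.4 − 4·46.65 = 183.8.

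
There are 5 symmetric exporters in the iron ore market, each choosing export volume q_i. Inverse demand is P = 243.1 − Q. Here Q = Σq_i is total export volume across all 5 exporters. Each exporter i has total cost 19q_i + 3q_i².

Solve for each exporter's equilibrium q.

18.675

A representative exporter's profit is π_i = q_i(243.1 − Q) − 19q_i − 3q_i², with Q = q_i + Σ_{j≠i} q_j.
First-order condition: 224.1 − 8q_i − Σ_{j≠i} q_j = 0.
Imposing symmetry (q_j = q for all j) turns Σ_{j≠i} q_j into 4q, so 224.1 = 12q and q = 18.675.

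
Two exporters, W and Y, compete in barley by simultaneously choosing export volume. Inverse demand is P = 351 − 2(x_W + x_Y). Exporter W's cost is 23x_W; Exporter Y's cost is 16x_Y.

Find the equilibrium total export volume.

Exporter W's profit: π = x_W(351 − 2(x_W + x_Y)) − 23x_W.
∂π/∂x_W = 328 − 4x_W − 2x_Y = 0, so x_W = 82 − 0.5x_Y.
By the same steps for Y: x_Y = 83.75 − 0.5x_W.
Plugging x_Y into W's best response: x_W = 82 − 0.5(83.75 − 0.5x_W) ⇒ 0.75x_W = 40.125, so x_W = 53.5.
Then x_Y = 83.75 − 0.5·53.5 = 57.
Total export volume: 53.5 + 57 = 110.5.

110.5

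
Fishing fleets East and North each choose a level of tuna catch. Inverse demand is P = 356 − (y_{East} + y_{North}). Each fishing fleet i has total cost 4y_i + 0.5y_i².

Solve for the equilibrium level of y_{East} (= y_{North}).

88

Fishing fleet East's profit: π = y_{East}(356 − (y_{East} + y_{North})) − 4y_{East} − 0.5y_{East}².
∂π/∂y_{East} = 352 − 3y_{East} − y_{North} = 0, so y_{East} = 352/3 − (1/3)y_{North}.
The game is symmetric, so in equilibrium y_{North} = y_{East}: the reaction function gives (4/3)y_{East} = 352/3, hence y_{East} = 88.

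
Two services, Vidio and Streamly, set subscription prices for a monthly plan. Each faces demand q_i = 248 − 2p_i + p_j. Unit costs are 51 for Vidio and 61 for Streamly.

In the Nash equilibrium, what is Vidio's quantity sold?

134

Vidio's profit: π = (p_{Vidio} − 51)(248 − 2p_{Vidio} + p_{Streamly}).
∂π/∂p_{Vidio} = 350 − 4p_{Vidio} + p_{Streamly} = 0 ⇒ p_{Vidio} = 87.5 + 0.25p_{Streamly}.
Similarly p_{Streamly} = 92.5 + 0.25p_{Vidio}.
Plugging p_{Streamly} into Vidio's best response: p_{Vidio} = 87.5 + 0.25(92.5 + 0.25p_{Vidio}) ⇒ 0.9375p_{Vidio} = 110.625, so p_{Vidio} = 118.
Then p_{Streamly} = 92.5 + 0.25·118 = 122.
q_{Vidio} = 248 − 2·118 + 122 = 134.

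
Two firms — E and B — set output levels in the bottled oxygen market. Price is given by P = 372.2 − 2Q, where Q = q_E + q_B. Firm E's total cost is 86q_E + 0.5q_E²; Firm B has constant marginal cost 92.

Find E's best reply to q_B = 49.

Firm E's profit: π = q_E(372.2 − 2(q_E + q_B)) − 86q_E − 0.5q_E².
∂π/∂q_E = 286.2 − 5q_E − 2q_B = 0, so q_E = 57.24 − 0.4q_B.
At q_B = 49: q_E = 57.24 − 0.4·49 = 37.64.

37.64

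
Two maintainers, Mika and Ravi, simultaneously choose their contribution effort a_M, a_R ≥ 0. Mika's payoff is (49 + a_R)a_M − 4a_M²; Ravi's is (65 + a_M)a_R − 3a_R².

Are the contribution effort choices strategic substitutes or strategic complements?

strategic complements

Expanding Mika's payoff: 49a_M + a_Ra_M − 4a_M².
∂π/∂a_M = 49 + a_R − 8a_M = 0, so a_M = 6.125 + 0.125a_R.
The best-response slope da_M/da_R = 0.125 > 0: the reaction function is upward-sloping, so the choices are strategic complements.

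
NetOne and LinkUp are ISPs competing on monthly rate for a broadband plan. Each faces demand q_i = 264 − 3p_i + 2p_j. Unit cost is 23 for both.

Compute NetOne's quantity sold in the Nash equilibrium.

180.75

NetOne's profit: π = (p_{NetOne} − 23)(264 − 3p_{NetOne} + 2p_{LinkUp}).
∂π/∂p_{NetOne} = 333 − 6p_{NetOne} + 2p_{LinkUp} = 0 ⇒ p_{NetOne} = 55.5 + (1/3)p_{LinkUp}.
The game is symmetric, so in equilibrium p_{LinkUp} = p_{NetOne}: the reaction function gives (2/3)p_{NetOne} = 55.5, hence p_{NetOne} = 83.25.
q_{NetOne} = 264 − 3·83.25 + 2·83.25 = 180.75.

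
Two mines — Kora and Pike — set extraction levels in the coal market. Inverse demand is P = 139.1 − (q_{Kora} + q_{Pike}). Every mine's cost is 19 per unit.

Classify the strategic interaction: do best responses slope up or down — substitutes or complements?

strategic substitutes

Mine Kora's profit: π = q_{Kora}(139.1 − (q_{Kora} + q_{Pike})) − 19q_{Kora}.
∂π/∂q_{Kora} = 120.1 − 2q_{Kora} − q_{Pike} = 0, so q_{Kora} = 60.05 − 0.5q_{Pike}.
The best-response slope dq_{Kora}/dq_{Pike} = −0.5 < 0: the reaction function is downward-sloping, so the choices are strategic substitutes.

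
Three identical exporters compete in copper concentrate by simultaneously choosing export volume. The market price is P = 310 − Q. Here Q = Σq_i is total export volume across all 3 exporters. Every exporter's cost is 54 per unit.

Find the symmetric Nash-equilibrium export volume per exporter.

A representative exporter's profit is π_i = q_i(310 − Q) − 54q_i, with Q = q_i + Σ_{j≠i} q_j.
First-order condition: 256 − 2q_i − Σ_{j≠i} q_j = 0.
Imposing symmetry (q_j = q for all j) turns Σ_{j≠i} q_j into 2q, so 256 = 4q and q = 64.

64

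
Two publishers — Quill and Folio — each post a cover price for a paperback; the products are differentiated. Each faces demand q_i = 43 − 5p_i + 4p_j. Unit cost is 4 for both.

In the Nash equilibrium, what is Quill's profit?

211.25

Quill's profit: π = (p_{Quill} − 4)(43 − 5p_{Quill} + 4p_{Folio}).
∂π/∂p_{Quill} = 63 − 10p_{Quill} + 4p_{Folio} = 0 ⇒ p_{Quill} = 6.3 + 0.4p_{Folio}.
By symmetry p_{Folio} = p_{Quill}; substituting into the reaction function, 0.6p_{Quill} = 6.3 and p_{Quill} = 10.5.
q_{Quill} = 43 − 5·10.5 + 4·10.5 = 32.5.
Profit = (10.5 − 4)·32.5 = 211.25.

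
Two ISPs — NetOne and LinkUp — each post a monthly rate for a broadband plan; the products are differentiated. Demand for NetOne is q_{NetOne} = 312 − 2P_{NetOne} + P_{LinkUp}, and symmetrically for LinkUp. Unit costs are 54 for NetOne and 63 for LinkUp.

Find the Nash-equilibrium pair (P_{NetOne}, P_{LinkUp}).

NetOne's profit: π = (P_{NetOne} − 54)(312 − 2P_{NetOne} + P_{LinkUp}).
∂π/∂P_{NetOne} = 420 − 4P_{NetOne} + P_{LinkUp} = 0 ⇒ P_{NetOne} = 105 + 0.25P_{LinkUp}.
Similarly P_{LinkUp} = 109.5 + 0.25P_{NetOne}.
Plugging P_{LinkUp} into NetOne's best response: P_{NetOne} = 105 + 0.25(109.5 + 0.25P_{NetOne}) ⇒ 0.9375P_{NetOne} = 132.375, so P_{NetOne} = 141.2.
Then P_{LinkUp} = 109.5 + 0.25·141.2 = 144.8.

141.2, 144.8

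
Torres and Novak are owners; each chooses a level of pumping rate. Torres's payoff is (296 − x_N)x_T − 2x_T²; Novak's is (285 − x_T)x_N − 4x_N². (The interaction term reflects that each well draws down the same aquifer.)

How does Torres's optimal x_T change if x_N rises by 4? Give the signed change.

Expanding Torres's payoff: 296x_T − x_Nx_T − 2x_T².
∂π/∂x_T = 296 − x_N − 4x_T = 0, so x_T = 74 − 0.25x_N.
The reaction-function slope is −0.25, so a 4-unit rise in x_N moves x_T by −0.25 × 4 = −1. Torres's best response falls — the actions are strategic substitutes.

-1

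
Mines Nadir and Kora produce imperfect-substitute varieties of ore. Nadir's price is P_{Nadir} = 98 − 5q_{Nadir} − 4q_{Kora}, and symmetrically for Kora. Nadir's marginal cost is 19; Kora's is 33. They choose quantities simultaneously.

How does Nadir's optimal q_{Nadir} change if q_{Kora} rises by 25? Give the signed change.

Mine Nadir's profit: π = q_{Nadir}(98 − 5q_{Nadir} − 4q_{Kora}) − 19q_{Nadir}.
∂π/∂q_{Nadir} = 79 − 10q_{Nadir} − 4q_{Kora} = 0 ⇒ q_{Nadir} = 7.9 − 0.4q_{Kora}.
The reaction-function slope is −0.4, so a 25-unit rise in q_{Kora} moves q_{Nadir} by −0.4 × 25 = −10. Nadir's best response falls — the actions are strategic substitutes.

-10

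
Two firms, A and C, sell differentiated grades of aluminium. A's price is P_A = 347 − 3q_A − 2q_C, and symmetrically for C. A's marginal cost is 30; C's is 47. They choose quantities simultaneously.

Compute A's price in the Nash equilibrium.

152.0625

Firm A's profit: π = q_A(347 − 3q_A − 2q_C) − 30q_A.
∂π/∂q_A = 317 − 6q_A − 2q_C = 0 ⇒ q_A = 317/6 − (1/3)q_C.
Similarly q_C = 50 − (1/3)q_A.
Plugging q_C into A's best response: q_A = 317/6 − (1/3)(50 − (1/3)q_A) ⇒ (8/9)q_A = 217/6, so q_A = 40.6875.
Then q_C = 50 − (1/3)·40.6875 = 36.4375.
P_A = 347 − 3·40.6875 − 2·36.4375 = 152.0625.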